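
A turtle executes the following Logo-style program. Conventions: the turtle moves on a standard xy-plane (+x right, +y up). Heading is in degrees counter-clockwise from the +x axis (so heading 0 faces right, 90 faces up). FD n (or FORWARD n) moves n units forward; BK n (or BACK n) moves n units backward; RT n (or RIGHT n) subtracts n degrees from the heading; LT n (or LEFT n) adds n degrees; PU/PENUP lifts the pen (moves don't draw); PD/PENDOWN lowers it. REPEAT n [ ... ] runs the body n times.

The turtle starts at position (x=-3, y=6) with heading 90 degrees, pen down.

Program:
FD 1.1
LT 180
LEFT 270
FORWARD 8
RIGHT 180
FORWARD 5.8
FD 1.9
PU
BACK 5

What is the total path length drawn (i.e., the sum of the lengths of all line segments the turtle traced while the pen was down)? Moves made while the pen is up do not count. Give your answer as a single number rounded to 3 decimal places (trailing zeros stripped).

Executing turtle program step by step:
Start: pos=(-3,6), heading=90, pen down
FD 1.1: (-3,6) -> (-3,7.1) [heading=90, draw]
LT 180: heading 90 -> 270
LT 270: heading 270 -> 180
FD 8: (-3,7.1) -> (-11,7.1) [heading=180, draw]
RT 180: heading 180 -> 0
FD 5.8: (-11,7.1) -> (-5.2,7.1) [heading=0, draw]
FD 1.9: (-5.2,7.1) -> (-3.3,7.1) [heading=0, draw]
PU: pen up
BK 5: (-3.3,7.1) -> (-8.3,7.1) [heading=0, move]
Final: pos=(-8.3,7.1), heading=0, 4 segment(s) drawn

Segment lengths:
  seg 1: (-3,6) -> (-3,7.1), length = 1.1
  seg 2: (-3,7.1) -> (-11,7.1), length = 8
  seg 3: (-11,7.1) -> (-5.2,7.1), length = 5.8
  seg 4: (-5.2,7.1) -> (-3.3,7.1), length = 1.9
Total = 16.8

Answer: 16.8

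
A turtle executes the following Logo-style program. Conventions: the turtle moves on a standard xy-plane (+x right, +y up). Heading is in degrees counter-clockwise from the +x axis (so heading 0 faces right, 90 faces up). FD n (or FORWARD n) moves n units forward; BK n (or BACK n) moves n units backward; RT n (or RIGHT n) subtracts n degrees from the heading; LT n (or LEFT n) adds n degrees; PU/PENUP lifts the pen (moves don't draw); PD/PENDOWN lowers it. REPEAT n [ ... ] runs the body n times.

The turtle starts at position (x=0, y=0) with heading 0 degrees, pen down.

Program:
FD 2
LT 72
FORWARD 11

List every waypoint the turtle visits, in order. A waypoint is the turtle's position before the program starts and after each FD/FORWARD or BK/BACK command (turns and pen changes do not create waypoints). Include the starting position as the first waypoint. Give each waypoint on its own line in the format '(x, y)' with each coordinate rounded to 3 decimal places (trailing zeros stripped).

Answer: (0, 0)
(2, 0)
(5.399, 10.462)

Derivation:
Executing turtle program step by step:
Start: pos=(0,0), heading=0, pen down
FD 2: (0,0) -> (2,0) [heading=0, draw]
LT 72: heading 0 -> 72
FD 11: (2,0) -> (5.399,10.462) [heading=72, draw]
Final: pos=(5.399,10.462), heading=72, 2 segment(s) drawn
Waypoints (3 total):
(0, 0)
(2, 0)
(5.399, 10.462)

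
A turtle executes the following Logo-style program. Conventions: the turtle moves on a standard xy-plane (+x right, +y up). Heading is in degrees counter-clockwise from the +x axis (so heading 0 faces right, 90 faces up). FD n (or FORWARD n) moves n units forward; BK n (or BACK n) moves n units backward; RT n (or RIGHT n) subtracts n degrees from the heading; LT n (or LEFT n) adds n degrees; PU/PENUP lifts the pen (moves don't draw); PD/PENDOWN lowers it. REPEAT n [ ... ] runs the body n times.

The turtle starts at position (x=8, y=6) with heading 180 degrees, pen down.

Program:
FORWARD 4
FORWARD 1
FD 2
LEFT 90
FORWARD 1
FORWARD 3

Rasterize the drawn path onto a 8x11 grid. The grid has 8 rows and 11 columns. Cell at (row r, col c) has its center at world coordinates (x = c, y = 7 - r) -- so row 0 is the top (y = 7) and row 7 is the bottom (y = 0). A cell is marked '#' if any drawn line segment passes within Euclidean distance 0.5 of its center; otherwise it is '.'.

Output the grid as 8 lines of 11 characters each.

Answer: ...........
.########..
.#.........
.#.........
.#.........
.#.........
...........
...........

Derivation:
Segment 0: (8,6) -> (4,6)
Segment 1: (4,6) -> (3,6)
Segment 2: (3,6) -> (1,6)
Segment 3: (1,6) -> (1,5)
Segment 4: (1,5) -> (1,2)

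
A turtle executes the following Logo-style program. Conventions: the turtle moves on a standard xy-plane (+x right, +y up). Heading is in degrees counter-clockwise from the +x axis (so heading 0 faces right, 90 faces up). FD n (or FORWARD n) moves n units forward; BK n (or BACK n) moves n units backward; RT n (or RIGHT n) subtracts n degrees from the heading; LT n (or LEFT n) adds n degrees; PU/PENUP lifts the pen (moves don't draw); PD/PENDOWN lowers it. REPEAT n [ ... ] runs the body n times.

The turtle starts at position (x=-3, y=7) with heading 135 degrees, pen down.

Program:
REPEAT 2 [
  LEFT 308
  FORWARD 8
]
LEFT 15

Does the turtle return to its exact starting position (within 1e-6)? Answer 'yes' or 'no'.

Answer: no

Derivation:
Executing turtle program step by step:
Start: pos=(-3,7), heading=135, pen down
REPEAT 2 [
  -- iteration 1/2 --
  LT 308: heading 135 -> 83
  FD 8: (-3,7) -> (-2.025,14.94) [heading=83, draw]
  -- iteration 2/2 --
  LT 308: heading 83 -> 31
  FD 8: (-2.025,14.94) -> (4.832,19.061) [heading=31, draw]
]
LT 15: heading 31 -> 46
Final: pos=(4.832,19.061), heading=46, 2 segment(s) drawn

Start position: (-3, 7)
Final position: (4.832, 19.061)
Distance = 14.381; >= 1e-6 -> NOT closed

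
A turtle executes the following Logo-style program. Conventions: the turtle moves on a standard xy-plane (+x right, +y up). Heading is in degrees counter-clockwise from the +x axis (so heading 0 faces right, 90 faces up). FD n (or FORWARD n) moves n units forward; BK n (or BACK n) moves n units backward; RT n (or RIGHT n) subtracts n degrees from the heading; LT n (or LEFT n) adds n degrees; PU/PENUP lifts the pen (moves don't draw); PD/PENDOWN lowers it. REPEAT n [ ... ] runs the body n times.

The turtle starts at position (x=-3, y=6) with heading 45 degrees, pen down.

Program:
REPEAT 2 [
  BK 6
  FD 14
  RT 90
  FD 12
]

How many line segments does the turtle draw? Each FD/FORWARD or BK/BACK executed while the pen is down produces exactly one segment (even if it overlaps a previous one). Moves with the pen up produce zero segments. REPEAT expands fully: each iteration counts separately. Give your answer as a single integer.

Executing turtle program step by step:
Start: pos=(-3,6), heading=45, pen down
REPEAT 2 [
  -- iteration 1/2 --
  BK 6: (-3,6) -> (-7.243,1.757) [heading=45, draw]
  FD 14: (-7.243,1.757) -> (2.657,11.657) [heading=45, draw]
  RT 90: heading 45 -> 315
  FD 12: (2.657,11.657) -> (11.142,3.172) [heading=315, draw]
  -- iteration 2/2 --
  BK 6: (11.142,3.172) -> (6.899,7.414) [heading=315, draw]
  FD 14: (6.899,7.414) -> (16.799,-2.485) [heading=315, draw]
  RT 90: heading 315 -> 225
  FD 12: (16.799,-2.485) -> (8.314,-10.971) [heading=225, draw]
]
Final: pos=(8.314,-10.971), heading=225, 6 segment(s) drawn
Segments drawn: 6

Answer: 6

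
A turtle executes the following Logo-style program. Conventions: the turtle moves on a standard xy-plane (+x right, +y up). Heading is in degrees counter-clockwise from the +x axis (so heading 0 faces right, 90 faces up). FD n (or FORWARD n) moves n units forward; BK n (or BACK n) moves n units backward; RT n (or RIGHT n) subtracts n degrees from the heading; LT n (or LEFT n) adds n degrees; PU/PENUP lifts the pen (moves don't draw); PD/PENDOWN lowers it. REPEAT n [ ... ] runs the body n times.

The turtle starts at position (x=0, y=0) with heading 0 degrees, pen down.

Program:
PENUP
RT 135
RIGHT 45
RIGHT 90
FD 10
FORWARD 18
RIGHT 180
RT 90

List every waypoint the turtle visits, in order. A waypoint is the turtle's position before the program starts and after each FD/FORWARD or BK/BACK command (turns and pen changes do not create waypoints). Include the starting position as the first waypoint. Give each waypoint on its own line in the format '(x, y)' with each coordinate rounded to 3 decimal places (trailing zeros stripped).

Executing turtle program step by step:
Start: pos=(0,0), heading=0, pen down
PU: pen up
RT 135: heading 0 -> 225
RT 45: heading 225 -> 180
RT 90: heading 180 -> 90
FD 10: (0,0) -> (0,10) [heading=90, move]
FD 18: (0,10) -> (0,28) [heading=90, move]
RT 180: heading 90 -> 270
RT 90: heading 270 -> 180
Final: pos=(0,28), heading=180, 0 segment(s) drawn
Waypoints (3 total):
(0, 0)
(0, 10)
(0, 28)

Answer: (0, 0)
(0, 10)
(0, 28)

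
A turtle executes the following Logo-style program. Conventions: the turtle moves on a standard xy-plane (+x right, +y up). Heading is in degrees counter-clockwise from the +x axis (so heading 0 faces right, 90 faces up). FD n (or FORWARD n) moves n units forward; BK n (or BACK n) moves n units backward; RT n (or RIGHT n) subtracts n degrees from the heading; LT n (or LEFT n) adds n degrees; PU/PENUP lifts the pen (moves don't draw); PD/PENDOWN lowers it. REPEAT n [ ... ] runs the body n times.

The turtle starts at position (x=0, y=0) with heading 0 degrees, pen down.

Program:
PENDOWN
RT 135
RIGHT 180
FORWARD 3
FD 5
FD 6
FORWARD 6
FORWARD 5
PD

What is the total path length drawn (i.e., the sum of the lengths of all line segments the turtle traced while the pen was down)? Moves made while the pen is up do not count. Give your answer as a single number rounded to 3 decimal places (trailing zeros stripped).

Answer: 25

Derivation:
Executing turtle program step by step:
Start: pos=(0,0), heading=0, pen down
PD: pen down
RT 135: heading 0 -> 225
RT 180: heading 225 -> 45
FD 3: (0,0) -> (2.121,2.121) [heading=45, draw]
FD 5: (2.121,2.121) -> (5.657,5.657) [heading=45, draw]
FD 6: (5.657,5.657) -> (9.899,9.899) [heading=45, draw]
FD 6: (9.899,9.899) -> (14.142,14.142) [heading=45, draw]
FD 5: (14.142,14.142) -> (17.678,17.678) [heading=45, draw]
PD: pen down
Final: pos=(17.678,17.678), heading=45, 5 segment(s) drawn

Segment lengths:
  seg 1: (0,0) -> (2.121,2.121), length = 3
  seg 2: (2.121,2.121) -> (5.657,5.657), length = 5
  seg 3: (5.657,5.657) -> (9.899,9.899), length = 6
  seg 4: (9.899,9.899) -> (14.142,14.142), length = 6
  seg 5: (14.142,14.142) -> (17.678,17.678), length = 5
Total = 25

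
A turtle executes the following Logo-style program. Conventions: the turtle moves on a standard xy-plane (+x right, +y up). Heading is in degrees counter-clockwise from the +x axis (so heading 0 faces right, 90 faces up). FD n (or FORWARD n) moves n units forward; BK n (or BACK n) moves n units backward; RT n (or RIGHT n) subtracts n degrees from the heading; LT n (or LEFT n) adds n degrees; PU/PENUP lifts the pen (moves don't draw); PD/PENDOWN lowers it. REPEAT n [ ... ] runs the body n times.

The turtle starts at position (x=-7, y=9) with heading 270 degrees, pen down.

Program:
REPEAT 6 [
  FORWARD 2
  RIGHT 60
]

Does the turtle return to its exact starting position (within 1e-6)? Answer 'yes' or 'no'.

Executing turtle program step by step:
Start: pos=(-7,9), heading=270, pen down
REPEAT 6 [
  -- iteration 1/6 --
  FD 2: (-7,9) -> (-7,7) [heading=270, draw]
  RT 60: heading 270 -> 210
  -- iteration 2/6 --
  FD 2: (-7,7) -> (-8.732,6) [heading=210, draw]
  RT 60: heading 210 -> 150
  -- iteration 3/6 --
  FD 2: (-8.732,6) -> (-10.464,7) [heading=150, draw]
  RT 60: heading 150 -> 90
  -- iteration 4/6 --
  FD 2: (-10.464,7) -> (-10.464,9) [heading=90, draw]
  RT 60: heading 90 -> 30
  -- iteration 5/6 --
  FD 2: (-10.464,9) -> (-8.732,10) [heading=30, draw]
  RT 60: heading 30 -> 330
  -- iteration 6/6 --
  FD 2: (-8.732,10) -> (-7,9) [heading=330, draw]
  RT 60: heading 330 -> 270
]
Final: pos=(-7,9), heading=270, 6 segment(s) drawn

Start position: (-7, 9)
Final position: (-7, 9)
Distance = 0; < 1e-6 -> CLOSED

Answer: yes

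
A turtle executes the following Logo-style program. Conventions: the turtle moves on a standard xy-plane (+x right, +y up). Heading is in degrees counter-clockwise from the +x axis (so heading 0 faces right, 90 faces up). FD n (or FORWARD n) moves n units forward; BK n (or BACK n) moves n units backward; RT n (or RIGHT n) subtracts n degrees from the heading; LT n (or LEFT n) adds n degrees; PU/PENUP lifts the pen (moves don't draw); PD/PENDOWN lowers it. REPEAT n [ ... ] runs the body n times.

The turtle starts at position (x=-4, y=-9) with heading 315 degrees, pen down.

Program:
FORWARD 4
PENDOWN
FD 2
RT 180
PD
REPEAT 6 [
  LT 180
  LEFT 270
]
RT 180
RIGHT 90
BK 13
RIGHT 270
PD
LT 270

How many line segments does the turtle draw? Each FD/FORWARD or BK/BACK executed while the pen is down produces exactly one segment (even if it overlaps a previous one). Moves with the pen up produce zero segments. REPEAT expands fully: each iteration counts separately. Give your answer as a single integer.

Answer: 3

Derivation:
Executing turtle program step by step:
Start: pos=(-4,-9), heading=315, pen down
FD 4: (-4,-9) -> (-1.172,-11.828) [heading=315, draw]
PD: pen down
FD 2: (-1.172,-11.828) -> (0.243,-13.243) [heading=315, draw]
RT 180: heading 315 -> 135
PD: pen down
REPEAT 6 [
  -- iteration 1/6 --
  LT 180: heading 135 -> 315
  LT 270: heading 315 -> 225
  -- iteration 2/6 --
  LT 180: heading 225 -> 45
  LT 270: heading 45 -> 315
  -- iteration 3/6 --
  LT 180: heading 315 -> 135
  LT 270: heading 135 -> 45
  -- iteration 4/6 --
  LT 180: heading 45 -> 225
  LT 270: heading 225 -> 135
  -- iteration 5/6 --
  LT 180: heading 135 -> 315
  LT 270: heading 315 -> 225
  -- iteration 6/6 --
  LT 180: heading 225 -> 45
  LT 270: heading 45 -> 315
]
RT 180: heading 315 -> 135
RT 90: heading 135 -> 45
BK 13: (0.243,-13.243) -> (-8.95,-22.435) [heading=45, draw]
RT 270: heading 45 -> 135
PD: pen down
LT 270: heading 135 -> 45
Final: pos=(-8.95,-22.435), heading=45, 3 segment(s) drawn
Segments drawn: 3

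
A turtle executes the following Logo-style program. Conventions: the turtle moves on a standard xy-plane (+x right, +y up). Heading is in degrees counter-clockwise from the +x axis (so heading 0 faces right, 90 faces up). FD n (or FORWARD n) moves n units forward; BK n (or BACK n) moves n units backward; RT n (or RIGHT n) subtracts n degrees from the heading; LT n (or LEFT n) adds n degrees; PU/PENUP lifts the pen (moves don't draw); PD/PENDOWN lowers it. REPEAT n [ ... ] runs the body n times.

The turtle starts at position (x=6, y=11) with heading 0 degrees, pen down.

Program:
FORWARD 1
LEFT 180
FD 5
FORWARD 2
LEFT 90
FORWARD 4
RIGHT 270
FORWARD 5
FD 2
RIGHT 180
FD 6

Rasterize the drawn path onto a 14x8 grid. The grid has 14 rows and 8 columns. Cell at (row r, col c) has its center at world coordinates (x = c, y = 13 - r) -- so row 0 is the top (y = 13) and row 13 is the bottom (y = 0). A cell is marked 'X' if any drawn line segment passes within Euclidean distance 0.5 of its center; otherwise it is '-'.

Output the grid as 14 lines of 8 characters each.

Segment 0: (6,11) -> (7,11)
Segment 1: (7,11) -> (2,11)
Segment 2: (2,11) -> (0,11)
Segment 3: (0,11) -> (-0,7)
Segment 4: (-0,7) -> (5,7)
Segment 5: (5,7) -> (7,7)
Segment 6: (7,7) -> (1,7)

Answer: --------
--------
XXXXXXXX
X-------
X-------
X-------
XXXXXXXX
--------
--------
--------
--------
--------
--------
--------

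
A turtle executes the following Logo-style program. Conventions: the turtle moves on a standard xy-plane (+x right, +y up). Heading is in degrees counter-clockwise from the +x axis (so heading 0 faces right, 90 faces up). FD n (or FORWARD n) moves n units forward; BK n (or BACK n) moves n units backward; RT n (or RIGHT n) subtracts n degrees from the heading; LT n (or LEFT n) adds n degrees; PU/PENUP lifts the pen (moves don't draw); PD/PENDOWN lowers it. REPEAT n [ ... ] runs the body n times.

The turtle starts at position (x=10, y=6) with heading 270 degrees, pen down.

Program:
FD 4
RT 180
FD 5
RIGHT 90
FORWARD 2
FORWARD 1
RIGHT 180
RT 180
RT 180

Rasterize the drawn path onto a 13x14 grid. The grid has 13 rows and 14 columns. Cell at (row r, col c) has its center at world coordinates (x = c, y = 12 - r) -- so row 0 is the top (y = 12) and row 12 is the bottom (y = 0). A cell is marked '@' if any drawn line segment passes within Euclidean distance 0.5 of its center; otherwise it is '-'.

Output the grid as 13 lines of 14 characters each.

Answer: --------------
--------------
--------------
--------------
--------------
----------@@@@
----------@---
----------@---
----------@---
----------@---
----------@---
--------------
--------------

Derivation:
Segment 0: (10,6) -> (10,2)
Segment 1: (10,2) -> (10,7)
Segment 2: (10,7) -> (12,7)
Segment 3: (12,7) -> (13,7)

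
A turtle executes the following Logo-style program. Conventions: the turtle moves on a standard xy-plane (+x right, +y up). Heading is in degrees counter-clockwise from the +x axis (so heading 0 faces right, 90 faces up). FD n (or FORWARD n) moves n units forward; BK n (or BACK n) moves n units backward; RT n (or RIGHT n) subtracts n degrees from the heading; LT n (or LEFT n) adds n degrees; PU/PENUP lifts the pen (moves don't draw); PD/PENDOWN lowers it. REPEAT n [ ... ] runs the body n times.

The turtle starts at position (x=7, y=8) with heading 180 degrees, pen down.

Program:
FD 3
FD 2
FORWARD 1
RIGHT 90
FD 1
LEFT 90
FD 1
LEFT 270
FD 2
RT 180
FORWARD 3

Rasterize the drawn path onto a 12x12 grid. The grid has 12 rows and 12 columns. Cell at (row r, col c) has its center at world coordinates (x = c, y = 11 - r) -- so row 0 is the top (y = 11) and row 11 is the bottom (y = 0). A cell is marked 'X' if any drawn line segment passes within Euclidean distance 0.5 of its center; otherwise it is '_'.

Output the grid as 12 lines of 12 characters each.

Segment 0: (7,8) -> (4,8)
Segment 1: (4,8) -> (2,8)
Segment 2: (2,8) -> (1,8)
Segment 3: (1,8) -> (1,9)
Segment 4: (1,9) -> (0,9)
Segment 5: (0,9) -> (0,11)
Segment 6: (0,11) -> (0,8)

Answer: X___________
X___________
XX__________
XXXXXXXX____
____________
____________
____________
____________
____________
____________
____________
____________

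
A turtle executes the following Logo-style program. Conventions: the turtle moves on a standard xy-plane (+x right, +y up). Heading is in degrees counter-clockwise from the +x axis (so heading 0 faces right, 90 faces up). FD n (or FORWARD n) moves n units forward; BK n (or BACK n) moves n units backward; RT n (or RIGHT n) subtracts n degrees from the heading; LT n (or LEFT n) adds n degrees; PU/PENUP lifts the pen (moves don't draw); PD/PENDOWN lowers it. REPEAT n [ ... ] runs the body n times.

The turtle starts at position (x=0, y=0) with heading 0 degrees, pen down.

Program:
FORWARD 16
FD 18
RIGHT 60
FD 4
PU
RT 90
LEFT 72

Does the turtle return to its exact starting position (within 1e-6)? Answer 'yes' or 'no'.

Answer: no

Derivation:
Executing turtle program step by step:
Start: pos=(0,0), heading=0, pen down
FD 16: (0,0) -> (16,0) [heading=0, draw]
FD 18: (16,0) -> (34,0) [heading=0, draw]
RT 60: heading 0 -> 300
FD 4: (34,0) -> (36,-3.464) [heading=300, draw]
PU: pen up
RT 90: heading 300 -> 210
LT 72: heading 210 -> 282
Final: pos=(36,-3.464), heading=282, 3 segment(s) drawn

Start position: (0, 0)
Final position: (36, -3.464)
Distance = 36.166; >= 1e-6 -> NOT closed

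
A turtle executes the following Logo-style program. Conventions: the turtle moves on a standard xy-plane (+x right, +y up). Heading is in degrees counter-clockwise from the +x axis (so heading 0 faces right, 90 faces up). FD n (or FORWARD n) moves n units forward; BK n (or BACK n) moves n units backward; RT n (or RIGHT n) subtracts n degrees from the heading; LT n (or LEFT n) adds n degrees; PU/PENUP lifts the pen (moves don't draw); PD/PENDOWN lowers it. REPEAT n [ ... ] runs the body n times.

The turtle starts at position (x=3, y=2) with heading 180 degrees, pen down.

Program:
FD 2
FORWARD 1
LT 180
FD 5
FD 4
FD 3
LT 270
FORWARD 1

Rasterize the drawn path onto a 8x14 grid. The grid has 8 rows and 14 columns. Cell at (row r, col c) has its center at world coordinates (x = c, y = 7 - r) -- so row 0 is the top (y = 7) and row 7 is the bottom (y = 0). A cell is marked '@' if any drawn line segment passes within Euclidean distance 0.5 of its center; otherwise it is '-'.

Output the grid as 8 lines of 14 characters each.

Segment 0: (3,2) -> (1,2)
Segment 1: (1,2) -> (0,2)
Segment 2: (0,2) -> (5,2)
Segment 3: (5,2) -> (9,2)
Segment 4: (9,2) -> (12,2)
Segment 5: (12,2) -> (12,1)

Answer: --------------
--------------
--------------
--------------
--------------
@@@@@@@@@@@@@-
------------@-
--------------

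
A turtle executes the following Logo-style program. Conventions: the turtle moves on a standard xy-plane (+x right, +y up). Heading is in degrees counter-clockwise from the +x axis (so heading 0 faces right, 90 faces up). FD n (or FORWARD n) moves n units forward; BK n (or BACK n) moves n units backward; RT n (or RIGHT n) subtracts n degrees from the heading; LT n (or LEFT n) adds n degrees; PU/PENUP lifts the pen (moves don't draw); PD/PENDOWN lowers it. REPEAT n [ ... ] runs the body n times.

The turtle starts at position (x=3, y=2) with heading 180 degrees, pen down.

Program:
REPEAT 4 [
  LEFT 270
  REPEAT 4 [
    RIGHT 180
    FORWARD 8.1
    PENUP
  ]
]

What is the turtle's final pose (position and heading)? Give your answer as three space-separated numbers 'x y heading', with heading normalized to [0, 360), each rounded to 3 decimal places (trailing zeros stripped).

Executing turtle program step by step:
Start: pos=(3,2), heading=180, pen down
REPEAT 4 [
  -- iteration 1/4 --
  LT 270: heading 180 -> 90
  REPEAT 4 [
    -- iteration 1/4 --
    RT 180: heading 90 -> 270
    FD 8.1: (3,2) -> (3,-6.1) [heading=270, draw]
    PU: pen up
    -- iteration 2/4 --
    RT 180: heading 270 -> 90
    FD 8.1: (3,-6.1) -> (3,2) [heading=90, move]
    PU: pen up
    -- iteration 3/4 --
    RT 180: heading 90 -> 270
    FD 8.1: (3,2) -> (3,-6.1) [heading=270, move]
    PU: pen up
    -- iteration 4/4 --
    RT 180: heading 270 -> 90
    FD 8.1: (3,-6.1) -> (3,2) [heading=90, move]
    PU: pen up
  ]
  -- iteration 2/4 --
  LT 270: heading 90 -> 0
  REPEAT 4 [
    -- iteration 1/4 --
    RT 180: heading 0 -> 180
    FD 8.1: (3,2) -> (-5.1,2) [heading=180, move]
    PU: pen up
    -- iteration 2/4 --
    RT 180: heading 180 -> 0
    FD 8.1: (-5.1,2) -> (3,2) [heading=0, move]
    PU: pen up
    -- iteration 3/4 --
    RT 180: heading 0 -> 180
    FD 8.1: (3,2) -> (-5.1,2) [heading=180, move]
    PU: pen up
    -- iteration 4/4 --
    RT 180: heading 180 -> 0
    FD 8.1: (-5.1,2) -> (3,2) [heading=0, move]
    PU: pen up
  ]
  -- iteration 3/4 --
  LT 270: heading 0 -> 270
  REPEAT 4 [
    -- iteration 1/4 --
    RT 180: heading 270 -> 90
    FD 8.1: (3,2) -> (3,10.1) [heading=90, move]
    PU: pen up
    -- iteration 2/4 --
    RT 180: heading 90 -> 270
    FD 8.1: (3,10.1) -> (3,2) [heading=270, move]
    PU: pen up
    -- iteration 3/4 --
    RT 180: heading 270 -> 90
    FD 8.1: (3,2) -> (3,10.1) [heading=90, move]
    PU: pen up
    -- iteration 4/4 --
    RT 180: heading 90 -> 270
    FD 8.1: (3,10.1) -> (3,2) [heading=270, move]
    PU: pen up
  ]
  -- iteration 4/4 --
  LT 270: heading 270 -> 180
  REPEAT 4 [
    -- iteration 1/4 --
    RT 180: heading 180 -> 0
    FD 8.1: (3,2) -> (11.1,2) [heading=0, move]
    PU: pen up
    -- iteration 2/4 --
    RT 180: heading 0 -> 180
    FD 8.1: (11.1,2) -> (3,2) [heading=180, move]
    PU: pen up
    -- iteration 3/4 --
    RT 180: heading 180 -> 0
    FD 8.1: (3,2) -> (11.1,2) [heading=0, move]
    PU: pen up
    -- iteration 4/4 --
    RT 180: heading 0 -> 180
    FD 8.1: (11.1,2) -> (3,2) [heading=180, move]
    PU: pen up
  ]
]
Final: pos=(3,2), heading=180, 1 segment(s) drawn

Answer: 3 2 180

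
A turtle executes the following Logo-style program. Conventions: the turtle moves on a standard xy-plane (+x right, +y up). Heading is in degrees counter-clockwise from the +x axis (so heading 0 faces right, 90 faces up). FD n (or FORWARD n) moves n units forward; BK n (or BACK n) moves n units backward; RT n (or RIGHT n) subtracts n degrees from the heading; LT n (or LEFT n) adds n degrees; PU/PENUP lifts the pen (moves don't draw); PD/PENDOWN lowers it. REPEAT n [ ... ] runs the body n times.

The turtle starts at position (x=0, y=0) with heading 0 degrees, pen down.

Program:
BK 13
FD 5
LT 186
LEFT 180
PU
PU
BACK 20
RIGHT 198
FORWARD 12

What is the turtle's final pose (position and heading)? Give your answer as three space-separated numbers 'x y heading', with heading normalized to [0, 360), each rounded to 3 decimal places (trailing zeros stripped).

Answer: -39.628 0.404 168

Derivation:
Executing turtle program step by step:
Start: pos=(0,0), heading=0, pen down
BK 13: (0,0) -> (-13,0) [heading=0, draw]
FD 5: (-13,0) -> (-8,0) [heading=0, draw]
LT 186: heading 0 -> 186
LT 180: heading 186 -> 6
PU: pen up
PU: pen up
BK 20: (-8,0) -> (-27.89,-2.091) [heading=6, move]
RT 198: heading 6 -> 168
FD 12: (-27.89,-2.091) -> (-39.628,0.404) [heading=168, move]
Final: pos=(-39.628,0.404), heading=168, 2 segment(s) drawn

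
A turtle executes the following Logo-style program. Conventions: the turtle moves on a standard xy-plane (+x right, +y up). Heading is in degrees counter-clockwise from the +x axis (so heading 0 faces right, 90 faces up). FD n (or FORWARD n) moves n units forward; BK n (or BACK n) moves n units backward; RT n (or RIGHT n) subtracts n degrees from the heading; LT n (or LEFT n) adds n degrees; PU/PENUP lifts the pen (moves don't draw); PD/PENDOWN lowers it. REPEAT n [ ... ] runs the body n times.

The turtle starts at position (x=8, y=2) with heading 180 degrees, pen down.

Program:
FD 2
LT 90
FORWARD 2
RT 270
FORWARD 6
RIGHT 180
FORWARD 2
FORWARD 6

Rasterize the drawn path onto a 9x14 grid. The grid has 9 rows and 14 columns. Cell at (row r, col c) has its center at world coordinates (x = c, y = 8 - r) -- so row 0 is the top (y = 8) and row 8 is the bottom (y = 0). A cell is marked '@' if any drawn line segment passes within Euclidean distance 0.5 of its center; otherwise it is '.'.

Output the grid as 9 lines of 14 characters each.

Answer: ..............
..............
..............
..............
..............
..............
......@@@.....
......@.......
....@@@@@@@@@.

Derivation:
Segment 0: (8,2) -> (6,2)
Segment 1: (6,2) -> (6,0)
Segment 2: (6,0) -> (12,0)
Segment 3: (12,0) -> (10,0)
Segment 4: (10,0) -> (4,-0)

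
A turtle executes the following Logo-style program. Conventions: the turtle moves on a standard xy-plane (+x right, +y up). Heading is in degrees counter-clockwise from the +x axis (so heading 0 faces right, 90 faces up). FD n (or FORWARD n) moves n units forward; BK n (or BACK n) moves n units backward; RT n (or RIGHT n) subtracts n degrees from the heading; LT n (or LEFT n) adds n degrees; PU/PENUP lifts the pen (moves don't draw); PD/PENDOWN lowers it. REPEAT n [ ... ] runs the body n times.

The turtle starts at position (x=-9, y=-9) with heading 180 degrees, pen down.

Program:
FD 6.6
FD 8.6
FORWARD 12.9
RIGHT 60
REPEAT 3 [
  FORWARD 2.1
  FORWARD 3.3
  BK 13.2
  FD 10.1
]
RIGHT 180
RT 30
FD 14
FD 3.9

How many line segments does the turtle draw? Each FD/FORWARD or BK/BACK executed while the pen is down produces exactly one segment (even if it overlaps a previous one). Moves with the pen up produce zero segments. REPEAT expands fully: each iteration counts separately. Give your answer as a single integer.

Executing turtle program step by step:
Start: pos=(-9,-9), heading=180, pen down
FD 6.6: (-9,-9) -> (-15.6,-9) [heading=180, draw]
FD 8.6: (-15.6,-9) -> (-24.2,-9) [heading=180, draw]
FD 12.9: (-24.2,-9) -> (-37.1,-9) [heading=180, draw]
RT 60: heading 180 -> 120
REPEAT 3 [
  -- iteration 1/3 --
  FD 2.1: (-37.1,-9) -> (-38.15,-7.181) [heading=120, draw]
  FD 3.3: (-38.15,-7.181) -> (-39.8,-4.323) [heading=120, draw]
  BK 13.2: (-39.8,-4.323) -> (-33.2,-15.755) [heading=120, draw]
  FD 10.1: (-33.2,-15.755) -> (-38.25,-7.008) [heading=120, draw]
  -- iteration 2/3 --
  FD 2.1: (-38.25,-7.008) -> (-39.3,-5.189) [heading=120, draw]
  FD 3.3: (-39.3,-5.189) -> (-40.95,-2.332) [heading=120, draw]
  BK 13.2: (-40.95,-2.332) -> (-34.35,-13.763) [heading=120, draw]
  FD 10.1: (-34.35,-13.763) -> (-39.4,-5.016) [heading=120, draw]
  -- iteration 3/3 --
  FD 2.1: (-39.4,-5.016) -> (-40.45,-3.198) [heading=120, draw]
  FD 3.3: (-40.45,-3.198) -> (-42.1,-0.34) [heading=120, draw]
  BK 13.2: (-42.1,-0.34) -> (-35.5,-11.771) [heading=120, draw]
  FD 10.1: (-35.5,-11.771) -> (-40.55,-3.024) [heading=120, draw]
]
RT 180: heading 120 -> 300
RT 30: heading 300 -> 270
FD 14: (-40.55,-3.024) -> (-40.55,-17.024) [heading=270, draw]
FD 3.9: (-40.55,-17.024) -> (-40.55,-20.924) [heading=270, draw]
Final: pos=(-40.55,-20.924), heading=270, 17 segment(s) drawn
Segments drawn: 17

Answer: 17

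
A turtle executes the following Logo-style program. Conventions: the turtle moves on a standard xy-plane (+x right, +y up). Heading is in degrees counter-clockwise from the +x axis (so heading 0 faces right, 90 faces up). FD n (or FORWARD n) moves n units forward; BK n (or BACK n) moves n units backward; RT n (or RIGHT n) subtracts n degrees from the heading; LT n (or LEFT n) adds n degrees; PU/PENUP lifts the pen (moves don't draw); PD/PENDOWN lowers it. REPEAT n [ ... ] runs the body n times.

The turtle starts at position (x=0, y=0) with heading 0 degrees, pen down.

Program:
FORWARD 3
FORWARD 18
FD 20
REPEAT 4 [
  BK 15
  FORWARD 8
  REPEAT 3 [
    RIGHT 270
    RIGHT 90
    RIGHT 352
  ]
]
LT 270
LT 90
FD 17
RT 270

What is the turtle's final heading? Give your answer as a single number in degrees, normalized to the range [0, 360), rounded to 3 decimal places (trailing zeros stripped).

Answer: 186

Derivation:
Executing turtle program step by step:
Start: pos=(0,0), heading=0, pen down
FD 3: (0,0) -> (3,0) [heading=0, draw]
FD 18: (3,0) -> (21,0) [heading=0, draw]
FD 20: (21,0) -> (41,0) [heading=0, draw]
REPEAT 4 [
  -- iteration 1/4 --
  BK 15: (41,0) -> (26,0) [heading=0, draw]
  FD 8: (26,0) -> (34,0) [heading=0, draw]
  REPEAT 3 [
    -- iteration 1/3 --
    RT 270: heading 0 -> 90
    RT 90: heading 90 -> 0
    RT 352: heading 0 -> 8
    -- iteration 2/3 --
    RT 270: heading 8 -> 98
    RT 90: heading 98 -> 8
    RT 352: heading 8 -> 16
    -- iteration 3/3 --
    RT 270: heading 16 -> 106
    RT 90: heading 106 -> 16
    RT 352: heading 16 -> 24
  ]
  -- iteration 2/4 --
  BK 15: (34,0) -> (20.297,-6.101) [heading=24, draw]
  FD 8: (20.297,-6.101) -> (27.605,-2.847) [heading=24, draw]
  REPEAT 3 [
    -- iteration 1/3 --
    RT 270: heading 24 -> 114
    RT 90: heading 114 -> 24
    RT 352: heading 24 -> 32
    -- iteration 2/3 --
    RT 270: heading 32 -> 122
    RT 90: heading 122 -> 32
    RT 352: heading 32 -> 40
    -- iteration 3/3 --
    RT 270: heading 40 -> 130
    RT 90: heading 130 -> 40
    RT 352: heading 40 -> 48
  ]
  -- iteration 3/4 --
  BK 15: (27.605,-2.847) -> (17.568,-13.994) [heading=48, draw]
  FD 8: (17.568,-13.994) -> (22.921,-8.049) [heading=48, draw]
  REPEAT 3 [
    -- iteration 1/3 --
    RT 270: heading 48 -> 138
    RT 90: heading 138 -> 48
    RT 352: heading 48 -> 56
    -- iteration 2/3 --
    RT 270: heading 56 -> 146
    RT 90: heading 146 -> 56
    RT 352: heading 56 -> 64
    -- iteration 3/3 --
    RT 270: heading 64 -> 154
    RT 90: heading 154 -> 64
    RT 352: heading 64 -> 72
  ]
  -- iteration 4/4 --
  BK 15: (22.921,-8.049) -> (18.286,-22.315) [heading=72, draw]
  FD 8: (18.286,-22.315) -> (20.758,-14.707) [heading=72, draw]
  REPEAT 3 [
    -- iteration 1/3 --
    RT 270: heading 72 -> 162
    RT 90: heading 162 -> 72
    RT 352: heading 72 -> 80
    -- iteration 2/3 --
    RT 270: heading 80 -> 170
    RT 90: heading 170 -> 80
    RT 352: heading 80 -> 88
    -- iteration 3/3 --
    RT 270: heading 88 -> 178
    RT 90: heading 178 -> 88
    RT 352: heading 88 -> 96
  ]
]
LT 270: heading 96 -> 6
LT 90: heading 6 -> 96
FD 17: (20.758,-14.707) -> (18.981,2.2) [heading=96, draw]
RT 270: heading 96 -> 186
Final: pos=(18.981,2.2), heading=186, 12 segment(s) drawn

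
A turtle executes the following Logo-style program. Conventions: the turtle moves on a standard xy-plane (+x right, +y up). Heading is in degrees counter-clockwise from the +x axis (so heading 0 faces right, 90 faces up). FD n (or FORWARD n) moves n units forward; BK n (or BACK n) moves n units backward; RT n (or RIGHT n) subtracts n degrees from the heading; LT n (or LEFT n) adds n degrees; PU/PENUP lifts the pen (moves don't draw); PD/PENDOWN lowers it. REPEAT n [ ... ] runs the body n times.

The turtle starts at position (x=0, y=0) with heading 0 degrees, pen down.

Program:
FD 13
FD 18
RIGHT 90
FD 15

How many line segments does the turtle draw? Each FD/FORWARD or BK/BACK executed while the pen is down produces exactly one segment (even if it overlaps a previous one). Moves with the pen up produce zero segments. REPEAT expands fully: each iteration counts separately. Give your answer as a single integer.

Answer: 3

Derivation:
Executing turtle program step by step:
Start: pos=(0,0), heading=0, pen down
FD 13: (0,0) -> (13,0) [heading=0, draw]
FD 18: (13,0) -> (31,0) [heading=0, draw]
RT 90: heading 0 -> 270
FD 15: (31,0) -> (31,-15) [heading=270, draw]
Final: pos=(31,-15), heading=270, 3 segment(s) drawn
Segments drawn: 3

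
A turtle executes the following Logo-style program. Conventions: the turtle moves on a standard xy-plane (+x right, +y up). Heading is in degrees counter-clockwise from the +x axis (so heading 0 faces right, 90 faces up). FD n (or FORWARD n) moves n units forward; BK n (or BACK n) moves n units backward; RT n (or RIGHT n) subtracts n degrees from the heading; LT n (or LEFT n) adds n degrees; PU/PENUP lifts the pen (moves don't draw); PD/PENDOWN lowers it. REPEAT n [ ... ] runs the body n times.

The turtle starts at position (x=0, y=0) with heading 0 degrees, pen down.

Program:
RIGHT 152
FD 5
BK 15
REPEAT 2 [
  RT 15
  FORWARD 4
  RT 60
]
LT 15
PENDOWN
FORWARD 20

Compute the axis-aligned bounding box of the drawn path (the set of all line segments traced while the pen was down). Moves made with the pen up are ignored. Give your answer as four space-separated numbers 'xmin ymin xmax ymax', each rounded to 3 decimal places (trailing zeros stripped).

Executing turtle program step by step:
Start: pos=(0,0), heading=0, pen down
RT 152: heading 0 -> 208
FD 5: (0,0) -> (-4.415,-2.347) [heading=208, draw]
BK 15: (-4.415,-2.347) -> (8.829,4.695) [heading=208, draw]
REPEAT 2 [
  -- iteration 1/2 --
  RT 15: heading 208 -> 193
  FD 4: (8.829,4.695) -> (4.932,3.795) [heading=193, draw]
  RT 60: heading 193 -> 133
  -- iteration 2/2 --
  RT 15: heading 133 -> 118
  FD 4: (4.932,3.795) -> (3.054,7.327) [heading=118, draw]
  RT 60: heading 118 -> 58
]
LT 15: heading 58 -> 73
PD: pen down
FD 20: (3.054,7.327) -> (8.902,26.453) [heading=73, draw]
Final: pos=(8.902,26.453), heading=73, 5 segment(s) drawn

Segment endpoints: x in {-4.415, 0, 3.054, 4.932, 8.829, 8.902}, y in {-2.347, 0, 3.795, 4.695, 7.327, 26.453}
xmin=-4.415, ymin=-2.347, xmax=8.902, ymax=26.453

Answer: -4.415 -2.347 8.902 26.453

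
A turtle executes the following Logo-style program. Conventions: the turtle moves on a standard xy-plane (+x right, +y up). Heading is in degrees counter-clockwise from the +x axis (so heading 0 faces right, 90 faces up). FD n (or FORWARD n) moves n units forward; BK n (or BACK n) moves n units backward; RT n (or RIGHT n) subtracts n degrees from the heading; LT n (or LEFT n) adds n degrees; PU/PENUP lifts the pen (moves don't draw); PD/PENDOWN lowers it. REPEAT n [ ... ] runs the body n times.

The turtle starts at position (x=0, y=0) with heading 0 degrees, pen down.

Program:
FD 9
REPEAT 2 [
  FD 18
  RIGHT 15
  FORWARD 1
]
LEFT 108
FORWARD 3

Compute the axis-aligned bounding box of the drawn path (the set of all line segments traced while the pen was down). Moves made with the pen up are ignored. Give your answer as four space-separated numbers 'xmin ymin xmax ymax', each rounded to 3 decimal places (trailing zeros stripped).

Answer: 0 -5.418 46.842 0

Derivation:
Executing turtle program step by step:
Start: pos=(0,0), heading=0, pen down
FD 9: (0,0) -> (9,0) [heading=0, draw]
REPEAT 2 [
  -- iteration 1/2 --
  FD 18: (9,0) -> (27,0) [heading=0, draw]
  RT 15: heading 0 -> 345
  FD 1: (27,0) -> (27.966,-0.259) [heading=345, draw]
  -- iteration 2/2 --
  FD 18: (27.966,-0.259) -> (45.353,-4.918) [heading=345, draw]
  RT 15: heading 345 -> 330
  FD 1: (45.353,-4.918) -> (46.219,-5.418) [heading=330, draw]
]
LT 108: heading 330 -> 78
FD 3: (46.219,-5.418) -> (46.842,-2.483) [heading=78, draw]
Final: pos=(46.842,-2.483), heading=78, 6 segment(s) drawn

Segment endpoints: x in {0, 9, 27, 27.966, 45.353, 46.219, 46.842}, y in {-5.418, -4.918, -2.483, -0.259, 0}
xmin=0, ymin=-5.418, xmax=46.842, ymax=0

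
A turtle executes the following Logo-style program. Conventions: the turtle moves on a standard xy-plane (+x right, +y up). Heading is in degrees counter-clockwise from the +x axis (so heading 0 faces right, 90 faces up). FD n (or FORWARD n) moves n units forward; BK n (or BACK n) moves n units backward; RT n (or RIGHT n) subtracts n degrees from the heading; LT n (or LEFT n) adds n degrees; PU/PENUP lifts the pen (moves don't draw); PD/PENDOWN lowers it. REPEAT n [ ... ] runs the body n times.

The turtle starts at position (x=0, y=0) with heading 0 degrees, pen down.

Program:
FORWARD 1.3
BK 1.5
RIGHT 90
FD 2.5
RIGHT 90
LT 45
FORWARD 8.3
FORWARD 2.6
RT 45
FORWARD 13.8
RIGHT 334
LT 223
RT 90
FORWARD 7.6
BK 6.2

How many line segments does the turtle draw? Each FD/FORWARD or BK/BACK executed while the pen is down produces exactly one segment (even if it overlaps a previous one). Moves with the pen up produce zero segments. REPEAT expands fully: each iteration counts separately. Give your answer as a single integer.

Answer: 8

Derivation:
Executing turtle program step by step:
Start: pos=(0,0), heading=0, pen down
FD 1.3: (0,0) -> (1.3,0) [heading=0, draw]
BK 1.5: (1.3,0) -> (-0.2,0) [heading=0, draw]
RT 90: heading 0 -> 270
FD 2.5: (-0.2,0) -> (-0.2,-2.5) [heading=270, draw]
RT 90: heading 270 -> 180
LT 45: heading 180 -> 225
FD 8.3: (-0.2,-2.5) -> (-6.069,-8.369) [heading=225, draw]
FD 2.6: (-6.069,-8.369) -> (-7.907,-10.207) [heading=225, draw]
RT 45: heading 225 -> 180
FD 13.8: (-7.907,-10.207) -> (-21.707,-10.207) [heading=180, draw]
RT 334: heading 180 -> 206
LT 223: heading 206 -> 69
RT 90: heading 69 -> 339
FD 7.6: (-21.707,-10.207) -> (-14.612,-12.931) [heading=339, draw]
BK 6.2: (-14.612,-12.931) -> (-20.4,-10.709) [heading=339, draw]
Final: pos=(-20.4,-10.709), heading=339, 8 segment(s) drawn
Segments drawn: 8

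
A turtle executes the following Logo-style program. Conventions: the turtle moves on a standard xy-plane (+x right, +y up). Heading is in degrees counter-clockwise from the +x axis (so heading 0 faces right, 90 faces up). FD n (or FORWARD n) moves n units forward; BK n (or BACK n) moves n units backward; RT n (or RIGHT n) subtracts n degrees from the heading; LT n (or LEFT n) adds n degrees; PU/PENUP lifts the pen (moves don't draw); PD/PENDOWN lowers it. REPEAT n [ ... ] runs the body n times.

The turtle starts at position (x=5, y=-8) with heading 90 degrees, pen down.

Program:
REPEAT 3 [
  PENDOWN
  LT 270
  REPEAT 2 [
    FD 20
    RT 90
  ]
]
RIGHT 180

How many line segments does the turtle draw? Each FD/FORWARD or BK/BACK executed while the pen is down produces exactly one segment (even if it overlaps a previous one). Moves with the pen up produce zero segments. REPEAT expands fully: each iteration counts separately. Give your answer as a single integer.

Answer: 6

Derivation:
Executing turtle program step by step:
Start: pos=(5,-8), heading=90, pen down
REPEAT 3 [
  -- iteration 1/3 --
  PD: pen down
  LT 270: heading 90 -> 0
  REPEAT 2 [
    -- iteration 1/2 --
    FD 20: (5,-8) -> (25,-8) [heading=0, draw]
    RT 90: heading 0 -> 270
    -- iteration 2/2 --
    FD 20: (25,-8) -> (25,-28) [heading=270, draw]
    RT 90: heading 270 -> 180
  ]
  -- iteration 2/3 --
  PD: pen down
  LT 270: heading 180 -> 90
  REPEAT 2 [
    -- iteration 1/2 --
    FD 20: (25,-28) -> (25,-8) [heading=90, draw]
    RT 90: heading 90 -> 0
    -- iteration 2/2 --
    FD 20: (25,-8) -> (45,-8) [heading=0, draw]
    RT 90: heading 0 -> 270
  ]
  -- iteration 3/3 --
  PD: pen down
  LT 270: heading 270 -> 180
  REPEAT 2 [
    -- iteration 1/2 --
    FD 20: (45,-8) -> (25,-8) [heading=180, draw]
    RT 90: heading 180 -> 90
    -- iteration 2/2 --
    FD 20: (25,-8) -> (25,12) [heading=90, draw]
    RT 90: heading 90 -> 0
  ]
]
RT 180: heading 0 -> 180
Final: pos=(25,12), heading=180, 6 segment(s) drawn
Segments drawn: 6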